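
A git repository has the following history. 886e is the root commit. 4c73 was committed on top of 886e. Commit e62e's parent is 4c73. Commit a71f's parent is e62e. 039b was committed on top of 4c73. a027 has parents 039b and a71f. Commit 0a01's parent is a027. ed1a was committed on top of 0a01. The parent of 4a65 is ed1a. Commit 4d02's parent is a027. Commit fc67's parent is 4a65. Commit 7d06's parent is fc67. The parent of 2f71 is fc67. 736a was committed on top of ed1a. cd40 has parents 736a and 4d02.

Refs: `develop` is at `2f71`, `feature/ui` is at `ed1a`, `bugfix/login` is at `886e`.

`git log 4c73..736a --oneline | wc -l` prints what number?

7

Reachable from 736a: {039b, 0a01, 4c73, 736a, 886e, a027, a71f, e62e, ed1a}.
Reachable from 4c73: {4c73, 886e}.
In 736a's history but not 4c73's: {039b, 0a01, 736a, a027, a71f, e62e, ed1a} — 7 commits.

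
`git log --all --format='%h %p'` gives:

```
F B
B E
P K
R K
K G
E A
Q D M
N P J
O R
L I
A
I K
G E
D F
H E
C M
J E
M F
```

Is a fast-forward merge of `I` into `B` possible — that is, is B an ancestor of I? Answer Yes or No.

A fast-forward from B to I is possible iff B is an ancestor of I.
Ancestors of I: {A, E, G, I, K}.
B is not among them, so fast-forward is not possible.

No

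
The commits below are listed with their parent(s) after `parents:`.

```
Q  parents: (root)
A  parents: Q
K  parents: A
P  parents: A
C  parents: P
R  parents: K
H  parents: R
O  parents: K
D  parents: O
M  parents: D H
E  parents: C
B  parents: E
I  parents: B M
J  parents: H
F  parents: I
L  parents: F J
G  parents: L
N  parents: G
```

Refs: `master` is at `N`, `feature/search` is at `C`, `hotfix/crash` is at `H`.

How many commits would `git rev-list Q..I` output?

12

Reachable from I: {A, B, C, D, E, H, I, K, M, O, P, Q, R}.
Reachable from Q: {Q}.
In I's history but not Q's: {A, B, C, D, E, H, I, K, M, O, P, R} — 12 commits.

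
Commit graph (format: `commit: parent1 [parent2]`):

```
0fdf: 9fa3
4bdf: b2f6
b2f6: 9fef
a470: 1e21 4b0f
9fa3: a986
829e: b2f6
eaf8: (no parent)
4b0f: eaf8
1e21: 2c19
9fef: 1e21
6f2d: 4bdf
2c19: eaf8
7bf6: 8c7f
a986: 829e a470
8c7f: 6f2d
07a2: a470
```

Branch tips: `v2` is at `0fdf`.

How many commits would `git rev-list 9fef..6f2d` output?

Reachable from 6f2d: {1e21, 2c19, 4bdf, 6f2d, 9fef, b2f6, eaf8}.
Reachable from 9fef: {1e21, 2c19, 9fef, eaf8}.
In 6f2d's history but not 9fef's: {4bdf, 6f2d, b2f6} — 3 commits.

3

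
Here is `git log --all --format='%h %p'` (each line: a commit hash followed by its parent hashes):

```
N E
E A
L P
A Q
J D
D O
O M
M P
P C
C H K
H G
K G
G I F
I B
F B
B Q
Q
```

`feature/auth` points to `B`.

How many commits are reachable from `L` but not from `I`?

7

Reachable from L: {B, C, F, G, H, I, K, L, P, Q}.
Reachable from I: {B, I, Q}.
In L's history but not I's: {C, F, G, H, K, L, P} — 7 commits.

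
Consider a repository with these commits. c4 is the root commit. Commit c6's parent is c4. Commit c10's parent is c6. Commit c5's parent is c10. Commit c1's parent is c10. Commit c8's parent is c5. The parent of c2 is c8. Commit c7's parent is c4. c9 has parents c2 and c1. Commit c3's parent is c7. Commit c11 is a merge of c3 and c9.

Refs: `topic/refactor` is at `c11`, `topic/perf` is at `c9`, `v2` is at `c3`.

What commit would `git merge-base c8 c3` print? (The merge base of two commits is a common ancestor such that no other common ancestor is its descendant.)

Ancestors of c8: {c10, c4, c5, c6, c8}.
Ancestors of c3: {c3, c4, c7}.
Common ancestors: {c4}.
The only common ancestor is c4, so it is the merge base.

c4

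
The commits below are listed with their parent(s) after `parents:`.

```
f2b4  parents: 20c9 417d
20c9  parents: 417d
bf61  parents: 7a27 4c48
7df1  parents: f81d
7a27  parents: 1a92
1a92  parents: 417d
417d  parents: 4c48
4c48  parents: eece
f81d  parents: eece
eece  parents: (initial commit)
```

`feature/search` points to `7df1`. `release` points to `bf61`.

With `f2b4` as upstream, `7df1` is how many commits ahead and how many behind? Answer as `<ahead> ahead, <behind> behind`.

Reachable from 7df1: {7df1, eece, f81d}.
Reachable from f2b4: {20c9, 417d, 4c48, eece, f2b4}.
Only in 7df1's history (ahead): {7df1, f81d} — 2.
Only in f2b4's history (behind): {20c9, 417d, 4c48, f2b4} — 4.

2 ahead, 4 behind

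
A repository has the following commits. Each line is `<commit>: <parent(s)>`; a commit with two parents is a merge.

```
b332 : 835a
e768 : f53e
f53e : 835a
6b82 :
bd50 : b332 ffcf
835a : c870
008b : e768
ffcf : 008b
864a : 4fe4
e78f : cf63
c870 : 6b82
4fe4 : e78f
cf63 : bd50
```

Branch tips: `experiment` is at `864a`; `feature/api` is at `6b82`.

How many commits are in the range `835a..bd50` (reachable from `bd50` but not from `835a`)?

Reachable from bd50: {008b, 6b82, 835a, b332, bd50, c870, e768, f53e, ffcf}.
Reachable from 835a: {6b82, 835a, c870}.
In bd50's history but not 835a's: {008b, b332, bd50, e768, f53e, ffcf} — 6 commits.

6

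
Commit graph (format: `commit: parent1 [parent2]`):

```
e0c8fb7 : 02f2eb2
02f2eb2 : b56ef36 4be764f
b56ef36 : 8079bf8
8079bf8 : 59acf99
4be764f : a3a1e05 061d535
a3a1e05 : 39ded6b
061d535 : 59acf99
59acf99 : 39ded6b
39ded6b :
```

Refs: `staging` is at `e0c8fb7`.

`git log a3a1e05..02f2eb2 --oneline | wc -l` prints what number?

6

Reachable from 02f2eb2: {02f2eb2, 061d535, 39ded6b, 4be764f, 59acf99, 8079bf8, a3a1e05, b56ef36}.
Reachable from a3a1e05: {39ded6b, a3a1e05}.
In 02f2eb2's history but not a3a1e05's: {02f2eb2, 061d535, 4be764f, 59acf99, 8079bf8, b56ef36} — 6 commits.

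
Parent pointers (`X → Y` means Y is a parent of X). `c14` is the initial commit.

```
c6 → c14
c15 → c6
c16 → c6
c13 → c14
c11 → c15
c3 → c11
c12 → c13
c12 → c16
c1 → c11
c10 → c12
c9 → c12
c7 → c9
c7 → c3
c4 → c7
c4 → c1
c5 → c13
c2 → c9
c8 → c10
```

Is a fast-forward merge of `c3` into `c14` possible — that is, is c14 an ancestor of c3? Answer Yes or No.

A fast-forward from c14 to c3 is possible iff c14 is an ancestor of c3.
Ancestors of c3: {c11, c14, c15, c3, c6}.
c14 is among them, so fast-forward is possible.

Yes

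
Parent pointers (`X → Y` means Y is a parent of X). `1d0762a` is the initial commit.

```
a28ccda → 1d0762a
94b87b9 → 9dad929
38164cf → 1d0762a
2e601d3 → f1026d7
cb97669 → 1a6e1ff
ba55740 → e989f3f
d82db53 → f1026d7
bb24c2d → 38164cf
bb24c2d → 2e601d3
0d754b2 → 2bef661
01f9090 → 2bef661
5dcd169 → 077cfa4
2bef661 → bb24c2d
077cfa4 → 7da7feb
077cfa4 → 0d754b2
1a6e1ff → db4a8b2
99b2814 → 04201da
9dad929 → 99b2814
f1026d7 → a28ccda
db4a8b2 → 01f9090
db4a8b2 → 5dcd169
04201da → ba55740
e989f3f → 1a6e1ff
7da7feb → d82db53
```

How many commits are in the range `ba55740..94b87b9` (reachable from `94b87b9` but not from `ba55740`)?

Reachable from 94b87b9: {01f9090, 04201da, 077cfa4, 0d754b2, 1a6e1ff, 1d0762a, 2bef661, 2e601d3, 38164cf, 5dcd169, 7da7feb, 94b87b9, 99b2814, 9dad929, a28ccda, ba55740, bb24c2d, d82db53, db4a8b2, e989f3f, f1026d7}.
Reachable from ba55740: {01f9090, 077cfa4, 0d754b2, 1a6e1ff, 1d0762a, 2bef661, 2e601d3, 38164cf, 5dcd169, 7da7feb, a28ccda, ba55740, bb24c2d, d82db53, db4a8b2, e989f3f, f1026d7}.
In 94b87b9's history but not ba55740's: {04201da, 94b87b9, 99b2814, 9dad929} — 4 commits.

4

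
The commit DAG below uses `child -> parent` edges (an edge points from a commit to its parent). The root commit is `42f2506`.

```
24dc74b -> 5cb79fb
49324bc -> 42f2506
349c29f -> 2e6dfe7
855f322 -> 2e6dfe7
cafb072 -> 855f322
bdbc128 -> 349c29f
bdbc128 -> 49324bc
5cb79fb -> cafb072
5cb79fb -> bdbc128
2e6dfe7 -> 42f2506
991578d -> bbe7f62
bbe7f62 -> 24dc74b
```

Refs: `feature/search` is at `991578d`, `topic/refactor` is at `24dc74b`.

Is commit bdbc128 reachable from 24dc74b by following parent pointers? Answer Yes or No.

Ancestors of 24dc74b (commits reachable by following parents): {24dc74b, 2e6dfe7, 349c29f, 42f2506, 49324bc, 5cb79fb, 855f322, bdbc128, cafb072}.
bdbc128 is in that set, so it is an ancestor of 24dc74b.

Yes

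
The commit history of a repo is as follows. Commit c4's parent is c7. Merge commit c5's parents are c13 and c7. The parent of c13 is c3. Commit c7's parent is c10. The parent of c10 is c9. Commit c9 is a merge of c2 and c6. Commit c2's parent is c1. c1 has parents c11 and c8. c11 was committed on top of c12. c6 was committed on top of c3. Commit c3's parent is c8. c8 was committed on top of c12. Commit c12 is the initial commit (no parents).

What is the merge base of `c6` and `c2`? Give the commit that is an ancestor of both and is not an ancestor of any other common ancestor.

c8

Ancestors of c6: {c12, c3, c6, c8}.
Ancestors of c2: {c1, c11, c12, c2, c8}.
Common ancestors: {c12, c8}.
Among these, c8 is not an ancestor of any other common ancestor — it is the merge base.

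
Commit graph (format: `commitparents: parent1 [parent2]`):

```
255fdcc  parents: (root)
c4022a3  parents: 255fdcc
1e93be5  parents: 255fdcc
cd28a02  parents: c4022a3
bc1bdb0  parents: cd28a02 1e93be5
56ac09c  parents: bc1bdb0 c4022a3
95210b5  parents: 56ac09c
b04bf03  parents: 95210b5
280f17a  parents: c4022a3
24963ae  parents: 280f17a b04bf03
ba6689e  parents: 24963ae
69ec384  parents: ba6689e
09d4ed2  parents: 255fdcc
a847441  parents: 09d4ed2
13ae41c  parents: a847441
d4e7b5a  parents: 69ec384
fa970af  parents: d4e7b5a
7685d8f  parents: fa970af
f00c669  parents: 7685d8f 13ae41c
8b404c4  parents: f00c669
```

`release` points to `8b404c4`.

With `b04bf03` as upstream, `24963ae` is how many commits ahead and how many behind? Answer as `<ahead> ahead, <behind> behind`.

Reachable from 24963ae: {1e93be5, 24963ae, 255fdcc, 280f17a, 56ac09c, 95210b5, b04bf03, bc1bdb0, c4022a3, cd28a02}.
Reachable from b04bf03: {1e93be5, 255fdcc, 56ac09c, 95210b5, b04bf03, bc1bdb0, c4022a3, cd28a02}.
Only in 24963ae's history (ahead): {24963ae, 280f17a} — 2.
Only in b04bf03's history (behind): {} — 0.

2 ahead, 0 behind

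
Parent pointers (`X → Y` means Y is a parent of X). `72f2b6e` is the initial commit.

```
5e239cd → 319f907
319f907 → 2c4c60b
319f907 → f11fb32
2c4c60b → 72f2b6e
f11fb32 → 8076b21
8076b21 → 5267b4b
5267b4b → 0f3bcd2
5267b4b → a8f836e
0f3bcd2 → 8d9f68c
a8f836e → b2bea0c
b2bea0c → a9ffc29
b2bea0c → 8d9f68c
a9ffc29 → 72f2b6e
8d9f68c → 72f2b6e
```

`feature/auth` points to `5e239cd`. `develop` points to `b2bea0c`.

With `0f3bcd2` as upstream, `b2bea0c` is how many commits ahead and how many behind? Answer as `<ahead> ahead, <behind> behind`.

2 ahead, 1 behind

Reachable from b2bea0c: {72f2b6e, 8d9f68c, a9ffc29, b2bea0c}.
Reachable from 0f3bcd2: {0f3bcd2, 72f2b6e, 8d9f68c}.
Only in b2bea0c's history (ahead): {a9ffc29, b2bea0c} — 2.
Only in 0f3bcd2's history (behind): {0f3bcd2} — 1.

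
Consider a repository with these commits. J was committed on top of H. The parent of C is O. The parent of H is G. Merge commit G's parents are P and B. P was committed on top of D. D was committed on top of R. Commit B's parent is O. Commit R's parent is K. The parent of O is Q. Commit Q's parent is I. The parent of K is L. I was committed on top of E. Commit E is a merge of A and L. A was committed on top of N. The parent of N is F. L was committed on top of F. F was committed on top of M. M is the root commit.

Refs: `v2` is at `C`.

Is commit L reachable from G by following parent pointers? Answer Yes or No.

Yes

Ancestors of G (commits reachable by following parents): {A, B, D, E, F, G, I, K, L, M, N, O, P, Q, R}.
L is in that set, so it is an ancestor of G.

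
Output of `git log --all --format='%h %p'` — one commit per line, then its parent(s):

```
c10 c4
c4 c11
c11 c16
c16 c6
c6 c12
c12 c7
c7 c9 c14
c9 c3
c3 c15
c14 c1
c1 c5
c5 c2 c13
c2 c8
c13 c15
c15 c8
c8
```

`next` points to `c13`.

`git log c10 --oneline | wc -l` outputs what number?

16

Walking parent pointers from c10: reachable set = {c1, c10, c11, c12, c13, c14, c15, c16, c2, c3, c4, c5, c6, c7, c8, c9}.
That is 16 commits.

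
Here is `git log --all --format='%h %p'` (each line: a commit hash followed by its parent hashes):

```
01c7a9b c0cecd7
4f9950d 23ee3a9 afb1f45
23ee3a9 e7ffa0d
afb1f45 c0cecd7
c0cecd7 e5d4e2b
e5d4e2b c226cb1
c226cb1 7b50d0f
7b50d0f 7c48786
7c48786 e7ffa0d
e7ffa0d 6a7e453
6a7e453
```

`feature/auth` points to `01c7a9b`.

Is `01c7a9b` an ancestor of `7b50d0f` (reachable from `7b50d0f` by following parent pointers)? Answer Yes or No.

No

Ancestors of 7b50d0f: {6a7e453, 7b50d0f, 7c48786, e7ffa0d}.
01c7a9b is not in that set, so it is not an ancestor of 7b50d0f.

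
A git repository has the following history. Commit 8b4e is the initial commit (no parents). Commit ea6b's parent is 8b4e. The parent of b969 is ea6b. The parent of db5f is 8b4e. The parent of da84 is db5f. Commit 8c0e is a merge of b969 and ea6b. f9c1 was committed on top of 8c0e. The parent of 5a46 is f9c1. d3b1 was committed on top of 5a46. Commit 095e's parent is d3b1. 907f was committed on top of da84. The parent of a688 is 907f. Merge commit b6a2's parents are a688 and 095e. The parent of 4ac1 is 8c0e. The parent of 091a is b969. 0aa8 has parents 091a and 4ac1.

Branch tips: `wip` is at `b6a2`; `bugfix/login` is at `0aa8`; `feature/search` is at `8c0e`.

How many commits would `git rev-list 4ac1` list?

5

Walking parent pointers from 4ac1: reachable set = {4ac1, 8b4e, 8c0e, b969, ea6b}.
That is 5 commits.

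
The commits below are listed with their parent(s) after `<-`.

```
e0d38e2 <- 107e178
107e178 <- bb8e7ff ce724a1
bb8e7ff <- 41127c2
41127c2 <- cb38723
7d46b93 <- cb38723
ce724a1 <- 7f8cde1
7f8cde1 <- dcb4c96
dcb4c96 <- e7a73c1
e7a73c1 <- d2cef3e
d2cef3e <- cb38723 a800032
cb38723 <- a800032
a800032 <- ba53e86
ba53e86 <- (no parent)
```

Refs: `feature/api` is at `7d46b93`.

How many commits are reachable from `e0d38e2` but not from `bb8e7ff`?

7

Reachable from e0d38e2: {107e178, 41127c2, 7f8cde1, a800032, ba53e86, bb8e7ff, cb38723, ce724a1, d2cef3e, dcb4c96, e0d38e2, e7a73c1}.
Reachable from bb8e7ff: {41127c2, a800032, ba53e86, bb8e7ff, cb38723}.
In e0d38e2's history but not bb8e7ff's: {107e178, 7f8cde1, ce724a1, d2cef3e, dcb4c96, e0d38e2, e7a73c1} — 7 commits.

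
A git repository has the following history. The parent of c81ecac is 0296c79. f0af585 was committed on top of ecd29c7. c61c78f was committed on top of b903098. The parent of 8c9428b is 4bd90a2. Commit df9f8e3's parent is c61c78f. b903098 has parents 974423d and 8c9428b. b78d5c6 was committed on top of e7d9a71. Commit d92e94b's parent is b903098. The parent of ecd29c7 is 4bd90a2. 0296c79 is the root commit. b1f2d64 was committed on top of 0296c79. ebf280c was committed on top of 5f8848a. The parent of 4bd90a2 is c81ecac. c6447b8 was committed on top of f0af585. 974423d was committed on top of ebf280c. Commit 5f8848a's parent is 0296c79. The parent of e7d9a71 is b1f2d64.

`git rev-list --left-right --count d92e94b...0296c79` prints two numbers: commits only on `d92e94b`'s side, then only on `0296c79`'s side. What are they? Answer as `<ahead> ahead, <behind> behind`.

Reachable from d92e94b: {0296c79, 4bd90a2, 5f8848a, 8c9428b, 974423d, b903098, c81ecac, d92e94b, ebf280c}.
Reachable from 0296c79: {0296c79}.
Only in d92e94b's history (ahead): {4bd90a2, 5f8848a, 8c9428b, 974423d, b903098, c81ecac, d92e94b, ebf280c} — 8.
Only in 0296c79's history (behind): {} — 0.

8 ahead, 0 behind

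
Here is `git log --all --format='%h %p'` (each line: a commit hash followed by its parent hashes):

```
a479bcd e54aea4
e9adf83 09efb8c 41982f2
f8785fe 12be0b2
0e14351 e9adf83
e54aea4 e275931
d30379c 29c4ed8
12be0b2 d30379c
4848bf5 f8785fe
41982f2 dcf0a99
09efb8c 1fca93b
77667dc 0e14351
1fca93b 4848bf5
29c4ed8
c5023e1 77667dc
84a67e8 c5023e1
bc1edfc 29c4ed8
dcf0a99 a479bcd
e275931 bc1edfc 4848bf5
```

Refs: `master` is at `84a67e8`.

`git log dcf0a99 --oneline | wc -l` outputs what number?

Walking parent pointers from dcf0a99: reachable set = {12be0b2, 29c4ed8, 4848bf5, a479bcd, bc1edfc, d30379c, dcf0a99, e275931, e54aea4, f8785fe}.
That is 10 commits.

10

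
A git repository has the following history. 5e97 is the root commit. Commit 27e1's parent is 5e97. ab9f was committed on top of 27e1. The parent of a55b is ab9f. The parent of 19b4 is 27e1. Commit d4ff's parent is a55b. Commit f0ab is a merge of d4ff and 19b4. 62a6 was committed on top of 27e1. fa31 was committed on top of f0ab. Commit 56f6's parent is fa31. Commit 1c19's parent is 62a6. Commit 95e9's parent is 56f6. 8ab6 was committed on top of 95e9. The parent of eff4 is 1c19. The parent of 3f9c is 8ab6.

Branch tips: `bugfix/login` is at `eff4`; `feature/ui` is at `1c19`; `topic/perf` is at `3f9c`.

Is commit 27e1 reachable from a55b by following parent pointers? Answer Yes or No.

Ancestors of a55b (commits reachable by following parents): {27e1, 5e97, a55b, ab9f}.
27e1 is in that set, so it is an ancestor of a55b.

Yes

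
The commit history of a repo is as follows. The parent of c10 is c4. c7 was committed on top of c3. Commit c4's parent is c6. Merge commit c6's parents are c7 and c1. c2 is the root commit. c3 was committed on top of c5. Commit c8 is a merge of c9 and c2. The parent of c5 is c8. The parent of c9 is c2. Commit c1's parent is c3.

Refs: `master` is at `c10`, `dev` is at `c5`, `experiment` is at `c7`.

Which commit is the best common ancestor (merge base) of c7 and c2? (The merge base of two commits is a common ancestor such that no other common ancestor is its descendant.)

c2

Ancestors of c7: {c2, c3, c5, c7, c8, c9}.
Ancestors of c2: {c2}.
Common ancestors: {c2}.
The only common ancestor is c2, so it is the merge base.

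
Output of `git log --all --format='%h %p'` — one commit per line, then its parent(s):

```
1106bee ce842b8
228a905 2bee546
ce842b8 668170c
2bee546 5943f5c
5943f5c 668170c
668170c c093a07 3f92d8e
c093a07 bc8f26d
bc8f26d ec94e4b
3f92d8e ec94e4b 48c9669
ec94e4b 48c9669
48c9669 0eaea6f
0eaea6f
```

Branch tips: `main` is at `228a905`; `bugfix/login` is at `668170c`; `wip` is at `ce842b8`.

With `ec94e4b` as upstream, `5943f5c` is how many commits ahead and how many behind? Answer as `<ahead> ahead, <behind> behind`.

5 ahead, 0 behind

Reachable from 5943f5c: {0eaea6f, 3f92d8e, 48c9669, 5943f5c, 668170c, bc8f26d, c093a07, ec94e4b}.
Reachable from ec94e4b: {0eaea6f, 48c9669, ec94e4b}.
Only in 5943f5c's history (ahead): {3f92d8e, 5943f5c, 668170c, bc8f26d, c093a07} — 5.
Only in ec94e4b's history (behind): {} — 0.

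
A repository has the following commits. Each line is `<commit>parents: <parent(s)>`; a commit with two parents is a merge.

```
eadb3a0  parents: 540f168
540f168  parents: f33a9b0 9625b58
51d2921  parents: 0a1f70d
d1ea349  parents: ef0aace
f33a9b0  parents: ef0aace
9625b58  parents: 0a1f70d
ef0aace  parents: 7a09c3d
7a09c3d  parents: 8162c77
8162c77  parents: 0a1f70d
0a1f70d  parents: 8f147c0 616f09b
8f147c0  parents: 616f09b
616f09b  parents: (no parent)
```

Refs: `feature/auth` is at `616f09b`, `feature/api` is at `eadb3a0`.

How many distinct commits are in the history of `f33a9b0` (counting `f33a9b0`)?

7

Walking parent pointers from f33a9b0: reachable set = {0a1f70d, 616f09b, 7a09c3d, 8162c77, 8f147c0, ef0aace, f33a9b0}.
That is 7 commits.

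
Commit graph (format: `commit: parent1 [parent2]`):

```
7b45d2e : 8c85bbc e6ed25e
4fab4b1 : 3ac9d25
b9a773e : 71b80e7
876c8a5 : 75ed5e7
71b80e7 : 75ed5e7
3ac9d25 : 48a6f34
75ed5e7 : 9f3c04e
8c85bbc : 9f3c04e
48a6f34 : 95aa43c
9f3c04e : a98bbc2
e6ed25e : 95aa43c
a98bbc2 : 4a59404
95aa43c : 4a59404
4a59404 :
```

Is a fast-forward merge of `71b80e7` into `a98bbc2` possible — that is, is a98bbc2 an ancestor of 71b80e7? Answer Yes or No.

A fast-forward from a98bbc2 to 71b80e7 is possible iff a98bbc2 is an ancestor of 71b80e7.
Ancestors of 71b80e7: {4a59404, 71b80e7, 75ed5e7, 9f3c04e, a98bbc2}.
a98bbc2 is among them, so fast-forward is possible.

Yes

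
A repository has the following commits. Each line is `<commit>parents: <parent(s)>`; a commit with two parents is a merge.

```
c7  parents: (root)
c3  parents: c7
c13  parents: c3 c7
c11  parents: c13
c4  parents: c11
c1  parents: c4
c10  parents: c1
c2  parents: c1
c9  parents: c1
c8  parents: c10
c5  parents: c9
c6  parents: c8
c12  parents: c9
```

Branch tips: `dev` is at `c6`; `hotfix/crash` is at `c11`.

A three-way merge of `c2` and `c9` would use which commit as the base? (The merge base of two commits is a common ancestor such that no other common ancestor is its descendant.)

c1

Ancestors of c2: {c1, c11, c13, c2, c3, c4, c7}.
Ancestors of c9: {c1, c11, c13, c3, c4, c7, c9}.
Common ancestors: {c1, c11, c13, c3, c4, c7}.
Among these, c1 is not an ancestor of any other common ancestor — it is the merge base.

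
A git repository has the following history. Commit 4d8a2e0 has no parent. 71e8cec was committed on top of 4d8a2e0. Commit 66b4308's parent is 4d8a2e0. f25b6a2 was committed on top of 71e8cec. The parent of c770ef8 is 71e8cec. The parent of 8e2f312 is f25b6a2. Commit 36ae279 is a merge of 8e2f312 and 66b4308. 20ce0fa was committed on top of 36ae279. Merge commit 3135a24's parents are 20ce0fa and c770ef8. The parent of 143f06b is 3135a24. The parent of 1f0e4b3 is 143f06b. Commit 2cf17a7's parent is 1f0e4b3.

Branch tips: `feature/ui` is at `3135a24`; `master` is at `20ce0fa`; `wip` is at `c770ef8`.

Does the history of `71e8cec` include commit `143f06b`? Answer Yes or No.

No

Ancestors of 71e8cec: {4d8a2e0, 71e8cec}.
143f06b is not in that set, so it is not an ancestor of 71e8cec.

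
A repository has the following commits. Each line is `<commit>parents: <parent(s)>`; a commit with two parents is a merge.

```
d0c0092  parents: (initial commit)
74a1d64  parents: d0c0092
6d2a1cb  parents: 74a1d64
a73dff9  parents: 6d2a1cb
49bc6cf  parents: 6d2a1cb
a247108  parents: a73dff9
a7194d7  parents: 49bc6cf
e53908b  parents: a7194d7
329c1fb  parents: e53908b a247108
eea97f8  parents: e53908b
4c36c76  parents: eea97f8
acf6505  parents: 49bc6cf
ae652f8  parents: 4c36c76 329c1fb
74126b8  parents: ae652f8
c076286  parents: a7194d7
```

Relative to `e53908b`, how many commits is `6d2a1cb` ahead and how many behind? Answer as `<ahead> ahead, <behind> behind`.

0 ahead, 3 behind

Reachable from 6d2a1cb: {6d2a1cb, 74a1d64, d0c0092}.
Reachable from e53908b: {49bc6cf, 6d2a1cb, 74a1d64, a7194d7, d0c0092, e53908b}.
Only in 6d2a1cb's history (ahead): {} — 0.
Only in e53908b's history (behind): {49bc6cf, a7194d7, e53908b} — 3.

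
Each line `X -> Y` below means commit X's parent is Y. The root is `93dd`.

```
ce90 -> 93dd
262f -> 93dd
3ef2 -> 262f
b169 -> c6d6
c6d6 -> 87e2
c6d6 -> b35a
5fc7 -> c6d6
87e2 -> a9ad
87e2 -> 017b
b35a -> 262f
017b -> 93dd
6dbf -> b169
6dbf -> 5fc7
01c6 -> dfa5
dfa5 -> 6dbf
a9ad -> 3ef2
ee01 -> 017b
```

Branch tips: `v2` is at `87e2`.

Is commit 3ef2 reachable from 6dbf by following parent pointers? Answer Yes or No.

Yes

Ancestors of 6dbf (commits reachable by following parents): {017b, 262f, 3ef2, 5fc7, 6dbf, 87e2, 93dd, a9ad, b169, b35a, c6d6}.
3ef2 is in that set, so it is an ancestor of 6dbf.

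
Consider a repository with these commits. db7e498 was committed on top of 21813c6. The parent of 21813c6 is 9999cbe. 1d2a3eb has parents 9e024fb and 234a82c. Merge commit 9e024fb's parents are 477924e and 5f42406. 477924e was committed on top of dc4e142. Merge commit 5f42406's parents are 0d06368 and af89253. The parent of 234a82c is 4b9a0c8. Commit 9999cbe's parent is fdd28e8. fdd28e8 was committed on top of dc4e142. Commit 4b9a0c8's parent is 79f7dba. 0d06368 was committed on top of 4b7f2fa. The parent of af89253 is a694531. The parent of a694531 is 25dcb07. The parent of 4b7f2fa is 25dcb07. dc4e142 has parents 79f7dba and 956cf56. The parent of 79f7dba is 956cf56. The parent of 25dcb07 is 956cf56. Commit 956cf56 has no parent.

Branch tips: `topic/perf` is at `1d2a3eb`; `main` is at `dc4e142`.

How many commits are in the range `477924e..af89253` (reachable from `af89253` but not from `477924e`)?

Reachable from af89253: {25dcb07, 956cf56, a694531, af89253}.
Reachable from 477924e: {477924e, 79f7dba, 956cf56, dc4e142}.
In af89253's history but not 477924e's: {25dcb07, a694531, af89253} — 3 commits.

3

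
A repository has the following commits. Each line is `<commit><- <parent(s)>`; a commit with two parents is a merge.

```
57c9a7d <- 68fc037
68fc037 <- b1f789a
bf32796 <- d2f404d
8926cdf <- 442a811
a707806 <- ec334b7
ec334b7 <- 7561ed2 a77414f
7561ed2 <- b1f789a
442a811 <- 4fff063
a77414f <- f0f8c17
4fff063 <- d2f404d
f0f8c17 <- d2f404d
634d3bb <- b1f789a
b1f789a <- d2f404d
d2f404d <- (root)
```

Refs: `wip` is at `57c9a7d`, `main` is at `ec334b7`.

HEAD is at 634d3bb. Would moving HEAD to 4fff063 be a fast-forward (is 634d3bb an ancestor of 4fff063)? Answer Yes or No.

No

A fast-forward from 634d3bb to 4fff063 is possible iff 634d3bb is an ancestor of 4fff063.
Ancestors of 4fff063: {4fff063, d2f404d}.
634d3bb is not among them, so fast-forward is not possible.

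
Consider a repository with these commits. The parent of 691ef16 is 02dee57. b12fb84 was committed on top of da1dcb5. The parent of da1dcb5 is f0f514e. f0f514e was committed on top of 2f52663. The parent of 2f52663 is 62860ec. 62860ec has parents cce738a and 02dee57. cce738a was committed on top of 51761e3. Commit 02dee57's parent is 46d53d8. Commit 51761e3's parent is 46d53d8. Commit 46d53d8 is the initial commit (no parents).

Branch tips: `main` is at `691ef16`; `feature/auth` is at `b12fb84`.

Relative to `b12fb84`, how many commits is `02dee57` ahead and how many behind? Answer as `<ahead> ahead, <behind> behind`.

0 ahead, 7 behind

Reachable from 02dee57: {02dee57, 46d53d8}.
Reachable from b12fb84: {02dee57, 2f52663, 46d53d8, 51761e3, 62860ec, b12fb84, cce738a, da1dcb5, f0f514e}.
Only in 02dee57's history (ahead): {} — 0.
Only in b12fb84's history (behind): {2f52663, 51761e3, 62860ec, b12fb84, cce738a, da1dcb5, f0f514e} — 7.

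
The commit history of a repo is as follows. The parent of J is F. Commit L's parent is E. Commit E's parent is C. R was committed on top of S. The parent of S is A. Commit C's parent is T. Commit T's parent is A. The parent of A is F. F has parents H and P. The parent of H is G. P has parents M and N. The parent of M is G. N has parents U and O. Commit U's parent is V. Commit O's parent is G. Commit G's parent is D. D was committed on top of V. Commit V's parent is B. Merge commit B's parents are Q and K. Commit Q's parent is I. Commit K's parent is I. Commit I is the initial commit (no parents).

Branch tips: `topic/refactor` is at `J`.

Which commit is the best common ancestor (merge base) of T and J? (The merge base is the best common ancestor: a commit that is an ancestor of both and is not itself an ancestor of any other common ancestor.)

Ancestors of T: {A, B, D, F, G, H, I, K, M, N, O, P, Q, T, U, V}.
Ancestors of J: {B, D, F, G, H, I, J, K, M, N, O, P, Q, U, V}.
Common ancestors: {B, D, F, G, H, I, K, M, N, O, P, Q, U, V}.
Among these, F is not an ancestor of any other common ancestor — it is the merge base.

F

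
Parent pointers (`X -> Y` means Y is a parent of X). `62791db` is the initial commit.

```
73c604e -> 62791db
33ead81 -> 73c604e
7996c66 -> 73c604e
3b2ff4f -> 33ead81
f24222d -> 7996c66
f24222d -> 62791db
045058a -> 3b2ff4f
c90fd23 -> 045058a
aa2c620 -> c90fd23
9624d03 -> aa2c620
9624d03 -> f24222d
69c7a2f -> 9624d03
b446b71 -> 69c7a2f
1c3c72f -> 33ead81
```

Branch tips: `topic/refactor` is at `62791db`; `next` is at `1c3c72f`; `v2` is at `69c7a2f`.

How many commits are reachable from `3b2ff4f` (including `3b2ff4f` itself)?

4

Walking parent pointers from 3b2ff4f: reachable set = {33ead81, 3b2ff4f, 62791db, 73c604e}.
That is 4 commits.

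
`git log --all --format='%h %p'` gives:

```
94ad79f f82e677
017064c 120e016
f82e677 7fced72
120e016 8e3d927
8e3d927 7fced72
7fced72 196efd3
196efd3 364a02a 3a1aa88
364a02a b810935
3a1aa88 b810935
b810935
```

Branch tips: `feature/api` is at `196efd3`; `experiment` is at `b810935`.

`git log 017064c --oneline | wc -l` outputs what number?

8

Walking parent pointers from 017064c: reachable set = {017064c, 120e016, 196efd3, 364a02a, 3a1aa88, 7fced72, 8e3d927, b810935}.
That is 8 commits.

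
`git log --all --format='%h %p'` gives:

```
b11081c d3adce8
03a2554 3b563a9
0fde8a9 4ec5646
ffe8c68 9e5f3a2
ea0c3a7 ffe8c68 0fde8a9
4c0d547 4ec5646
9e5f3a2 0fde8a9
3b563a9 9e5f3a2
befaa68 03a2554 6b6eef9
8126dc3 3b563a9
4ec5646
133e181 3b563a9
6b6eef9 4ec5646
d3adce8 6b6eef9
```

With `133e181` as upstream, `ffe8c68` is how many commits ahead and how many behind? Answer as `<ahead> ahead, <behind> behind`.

1 ahead, 2 behind

Reachable from ffe8c68: {0fde8a9, 4ec5646, 9e5f3a2, ffe8c68}.
Reachable from 133e181: {0fde8a9, 133e181, 3b563a9, 4ec5646, 9e5f3a2}.
Only in ffe8c68's history (ahead): {ffe8c68} — 1.
Only in 133e181's history (behind): {133e181, 3b563a9} — 2.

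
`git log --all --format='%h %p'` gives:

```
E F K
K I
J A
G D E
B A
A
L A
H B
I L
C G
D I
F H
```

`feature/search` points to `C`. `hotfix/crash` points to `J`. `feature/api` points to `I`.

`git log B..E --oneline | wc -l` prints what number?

Reachable from E: {A, B, E, F, H, I, K, L}.
Reachable from B: {A, B}.
In E's history but not B's: {E, F, H, I, K, L} — 6 commits.

6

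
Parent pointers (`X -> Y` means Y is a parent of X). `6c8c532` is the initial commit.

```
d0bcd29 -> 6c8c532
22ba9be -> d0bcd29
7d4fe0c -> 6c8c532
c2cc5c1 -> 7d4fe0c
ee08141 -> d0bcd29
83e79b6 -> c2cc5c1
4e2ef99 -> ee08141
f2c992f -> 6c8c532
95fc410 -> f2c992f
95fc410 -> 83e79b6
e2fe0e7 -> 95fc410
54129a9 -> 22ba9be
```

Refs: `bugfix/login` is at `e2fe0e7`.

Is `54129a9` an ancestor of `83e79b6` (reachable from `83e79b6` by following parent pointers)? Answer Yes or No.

No

Ancestors of 83e79b6: {6c8c532, 7d4fe0c, 83e79b6, c2cc5c1}.
54129a9 is not in that set, so it is not an ancestor of 83e79b6.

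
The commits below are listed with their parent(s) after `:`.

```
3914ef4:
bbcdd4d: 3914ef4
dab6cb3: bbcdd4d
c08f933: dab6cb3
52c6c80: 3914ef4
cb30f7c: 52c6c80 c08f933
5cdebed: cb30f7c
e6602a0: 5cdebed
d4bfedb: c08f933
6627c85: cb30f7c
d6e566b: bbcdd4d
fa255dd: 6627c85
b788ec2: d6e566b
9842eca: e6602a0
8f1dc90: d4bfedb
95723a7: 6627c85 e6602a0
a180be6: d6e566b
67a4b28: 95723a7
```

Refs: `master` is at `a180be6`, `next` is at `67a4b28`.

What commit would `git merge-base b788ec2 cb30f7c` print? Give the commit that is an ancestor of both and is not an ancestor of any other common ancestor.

bbcdd4d

Ancestors of b788ec2: {3914ef4, b788ec2, bbcdd4d, d6e566b}.
Ancestors of cb30f7c: {3914ef4, 52c6c80, bbcdd4d, c08f933, cb30f7c, dab6cb3}.
Common ancestors: {3914ef4, bbcdd4d}.
Among these, bbcdd4d is not an ancestor of any other common ancestor — it is the merge base.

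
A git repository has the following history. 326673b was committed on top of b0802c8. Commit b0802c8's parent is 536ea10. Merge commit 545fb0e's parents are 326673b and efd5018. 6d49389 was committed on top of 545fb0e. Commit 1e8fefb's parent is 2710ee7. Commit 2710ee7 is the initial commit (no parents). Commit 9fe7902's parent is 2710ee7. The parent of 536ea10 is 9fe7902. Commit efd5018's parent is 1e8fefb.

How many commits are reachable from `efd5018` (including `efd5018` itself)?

Walking parent pointers from efd5018: reachable set = {1e8fefb, 2710ee7, efd5018}.
That is 3 commits.

3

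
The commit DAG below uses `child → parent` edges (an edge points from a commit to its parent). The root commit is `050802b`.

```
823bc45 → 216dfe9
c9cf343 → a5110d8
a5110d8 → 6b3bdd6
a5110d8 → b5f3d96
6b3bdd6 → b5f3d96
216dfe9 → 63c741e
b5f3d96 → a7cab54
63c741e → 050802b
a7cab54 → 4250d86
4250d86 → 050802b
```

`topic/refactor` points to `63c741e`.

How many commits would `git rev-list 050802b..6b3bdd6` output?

4

Reachable from 6b3bdd6: {050802b, 4250d86, 6b3bdd6, a7cab54, b5f3d96}.
Reachable from 050802b: {050802b}.
In 6b3bdd6's history but not 050802b's: {4250d86, 6b3bdd6, a7cab54, b5f3d96} — 4 commits.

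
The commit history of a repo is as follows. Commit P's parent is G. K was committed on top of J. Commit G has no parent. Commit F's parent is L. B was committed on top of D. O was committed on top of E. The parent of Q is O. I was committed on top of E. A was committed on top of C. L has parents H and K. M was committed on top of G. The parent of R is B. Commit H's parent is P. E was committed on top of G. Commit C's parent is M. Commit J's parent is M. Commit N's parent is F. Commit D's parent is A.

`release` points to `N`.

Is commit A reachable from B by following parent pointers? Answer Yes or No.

Ancestors of B (commits reachable by following parents): {A, B, C, D, G, M}.
A is in that set, so it is an ancestor of B.

Yes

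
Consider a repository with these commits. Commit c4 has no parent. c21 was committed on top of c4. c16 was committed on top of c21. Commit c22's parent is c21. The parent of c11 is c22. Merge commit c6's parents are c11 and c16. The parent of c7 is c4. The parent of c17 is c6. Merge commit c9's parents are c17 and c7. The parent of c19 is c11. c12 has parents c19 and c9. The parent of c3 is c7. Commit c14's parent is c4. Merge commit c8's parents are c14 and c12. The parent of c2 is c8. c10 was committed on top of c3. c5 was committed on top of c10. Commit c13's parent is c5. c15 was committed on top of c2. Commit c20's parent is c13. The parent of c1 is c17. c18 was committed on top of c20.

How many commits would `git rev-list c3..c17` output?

6

Reachable from c17: {c11, c16, c17, c21, c22, c4, c6}.
Reachable from c3: {c3, c4, c7}.
In c17's history but not c3's: {c11, c16, c17, c21, c22, c6} — 6 commits.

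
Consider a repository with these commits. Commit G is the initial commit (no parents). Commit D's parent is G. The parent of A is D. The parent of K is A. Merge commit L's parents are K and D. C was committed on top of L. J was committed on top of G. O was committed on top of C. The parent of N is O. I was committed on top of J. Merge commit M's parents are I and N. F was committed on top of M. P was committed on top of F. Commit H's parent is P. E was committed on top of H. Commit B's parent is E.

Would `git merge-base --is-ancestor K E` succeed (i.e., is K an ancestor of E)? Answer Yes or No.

Ancestors of E (commits reachable by following parents): {A, C, D, E, F, G, H, I, J, K, L, M, N, O, P}.
K is in that set, so it is an ancestor of E.

Yes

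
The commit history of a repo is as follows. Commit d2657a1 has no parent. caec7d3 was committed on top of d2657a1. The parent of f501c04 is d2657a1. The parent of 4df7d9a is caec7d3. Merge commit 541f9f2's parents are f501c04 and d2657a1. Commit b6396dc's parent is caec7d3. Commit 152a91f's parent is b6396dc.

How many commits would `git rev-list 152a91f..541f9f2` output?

Reachable from 541f9f2: {541f9f2, d2657a1, f501c04}.
Reachable from 152a91f: {152a91f, b6396dc, caec7d3, d2657a1}.
In 541f9f2's history but not 152a91f's: {541f9f2, f501c04} — 2 commits.

2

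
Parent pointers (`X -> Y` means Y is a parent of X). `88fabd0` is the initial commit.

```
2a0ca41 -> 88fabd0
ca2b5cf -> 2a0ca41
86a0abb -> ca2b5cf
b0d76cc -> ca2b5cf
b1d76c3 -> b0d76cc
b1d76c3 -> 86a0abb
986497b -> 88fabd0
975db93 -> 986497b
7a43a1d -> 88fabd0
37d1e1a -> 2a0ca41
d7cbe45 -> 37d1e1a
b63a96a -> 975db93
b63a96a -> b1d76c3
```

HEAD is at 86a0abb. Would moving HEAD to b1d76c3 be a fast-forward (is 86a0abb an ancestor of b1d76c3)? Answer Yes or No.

Yes

A fast-forward from 86a0abb to b1d76c3 is possible iff 86a0abb is an ancestor of b1d76c3.
Ancestors of b1d76c3: {2a0ca41, 86a0abb, 88fabd0, b0d76cc, b1d76c3, ca2b5cf}.
86a0abb is among them, so fast-forward is possible.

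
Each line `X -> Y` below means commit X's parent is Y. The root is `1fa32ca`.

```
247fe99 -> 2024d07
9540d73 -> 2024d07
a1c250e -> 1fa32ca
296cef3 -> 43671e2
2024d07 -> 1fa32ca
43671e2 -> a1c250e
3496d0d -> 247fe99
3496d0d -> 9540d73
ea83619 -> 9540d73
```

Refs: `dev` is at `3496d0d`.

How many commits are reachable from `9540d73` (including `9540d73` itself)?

3

Walking parent pointers from 9540d73: reachable set = {1fa32ca, 2024d07, 9540d73}.
That is 3 commits.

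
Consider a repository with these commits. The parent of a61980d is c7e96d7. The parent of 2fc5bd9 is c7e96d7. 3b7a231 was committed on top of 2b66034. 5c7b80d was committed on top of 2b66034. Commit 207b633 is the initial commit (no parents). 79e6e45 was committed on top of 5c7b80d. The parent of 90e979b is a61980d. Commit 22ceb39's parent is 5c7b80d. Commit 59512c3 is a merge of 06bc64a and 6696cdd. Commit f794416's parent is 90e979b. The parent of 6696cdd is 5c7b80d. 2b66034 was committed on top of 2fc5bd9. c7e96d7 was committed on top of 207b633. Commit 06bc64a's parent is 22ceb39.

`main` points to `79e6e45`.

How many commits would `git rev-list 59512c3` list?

9

Walking parent pointers from 59512c3: reachable set = {06bc64a, 207b633, 22ceb39, 2b66034, 2fc5bd9, 59512c3, 5c7b80d, 6696cdd, c7e96d7}.
That is 9 commits.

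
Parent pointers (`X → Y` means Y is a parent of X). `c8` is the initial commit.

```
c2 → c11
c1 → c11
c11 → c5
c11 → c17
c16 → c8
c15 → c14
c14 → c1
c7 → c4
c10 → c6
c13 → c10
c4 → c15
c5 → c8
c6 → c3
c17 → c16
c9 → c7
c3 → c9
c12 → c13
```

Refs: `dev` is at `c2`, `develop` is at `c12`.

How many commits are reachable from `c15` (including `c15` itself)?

8

Walking parent pointers from c15: reachable set = {c1, c11, c14, c15, c16, c17, c5, c8}.
That is 8 commits.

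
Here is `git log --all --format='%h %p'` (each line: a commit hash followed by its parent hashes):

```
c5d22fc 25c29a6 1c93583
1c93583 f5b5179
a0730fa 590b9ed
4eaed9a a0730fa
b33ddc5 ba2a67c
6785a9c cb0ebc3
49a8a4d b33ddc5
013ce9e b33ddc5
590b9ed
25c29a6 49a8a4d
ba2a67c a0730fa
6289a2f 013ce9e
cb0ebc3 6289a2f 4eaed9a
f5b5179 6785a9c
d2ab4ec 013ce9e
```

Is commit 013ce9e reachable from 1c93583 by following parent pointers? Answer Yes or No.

Ancestors of 1c93583 (commits reachable by following parents): {013ce9e, 1c93583, 4eaed9a, 590b9ed, 6289a2f, 6785a9c, a0730fa, b33ddc5, ba2a67c, cb0ebc3, f5b5179}.
013ce9e is in that set, so it is an ancestor of 1c93583.

Yes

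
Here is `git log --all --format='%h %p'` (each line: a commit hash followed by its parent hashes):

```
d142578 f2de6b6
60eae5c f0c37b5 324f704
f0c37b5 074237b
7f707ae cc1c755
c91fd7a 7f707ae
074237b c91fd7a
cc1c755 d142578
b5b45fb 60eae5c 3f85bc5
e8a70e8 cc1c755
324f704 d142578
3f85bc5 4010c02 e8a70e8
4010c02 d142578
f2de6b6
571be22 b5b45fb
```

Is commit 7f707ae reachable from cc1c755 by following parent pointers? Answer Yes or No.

No

Ancestors of cc1c755: {cc1c755, d142578, f2de6b6}.
7f707ae is not in that set, so it is not an ancestor of cc1c755.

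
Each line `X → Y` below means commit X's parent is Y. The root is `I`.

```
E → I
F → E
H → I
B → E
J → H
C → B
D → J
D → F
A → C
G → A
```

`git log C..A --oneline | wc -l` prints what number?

Reachable from A: {A, B, C, E, I}.
Reachable from C: {B, C, E, I}.
In A's history but not C's: {A} — 1 commit.

1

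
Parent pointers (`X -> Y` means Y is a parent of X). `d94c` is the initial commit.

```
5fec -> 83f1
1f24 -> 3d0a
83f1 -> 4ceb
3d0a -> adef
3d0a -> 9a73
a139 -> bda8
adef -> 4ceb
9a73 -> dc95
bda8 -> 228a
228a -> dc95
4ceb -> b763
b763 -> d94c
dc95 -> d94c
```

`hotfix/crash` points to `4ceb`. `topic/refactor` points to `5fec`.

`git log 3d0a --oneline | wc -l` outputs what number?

Walking parent pointers from 3d0a: reachable set = {3d0a, 4ceb, 9a73, adef, b763, d94c, dc95}.
That is 7 commits.

7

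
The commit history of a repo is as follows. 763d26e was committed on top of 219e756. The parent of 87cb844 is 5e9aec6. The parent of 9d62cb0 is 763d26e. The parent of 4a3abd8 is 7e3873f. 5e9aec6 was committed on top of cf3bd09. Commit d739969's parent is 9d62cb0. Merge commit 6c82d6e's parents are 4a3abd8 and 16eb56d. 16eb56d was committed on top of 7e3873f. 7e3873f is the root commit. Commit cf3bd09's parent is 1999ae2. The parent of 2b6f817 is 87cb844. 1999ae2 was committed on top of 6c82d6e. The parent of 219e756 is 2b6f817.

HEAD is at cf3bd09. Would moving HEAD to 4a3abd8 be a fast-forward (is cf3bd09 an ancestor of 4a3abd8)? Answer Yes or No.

A fast-forward from cf3bd09 to 4a3abd8 is possible iff cf3bd09 is an ancestor of 4a3abd8.
Ancestors of 4a3abd8: {4a3abd8, 7e3873f}.
cf3bd09 is not among them, so fast-forward is not possible.

No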